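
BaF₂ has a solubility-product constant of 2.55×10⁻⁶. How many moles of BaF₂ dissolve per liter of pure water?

8.61×10⁻³ M

BaF₂(s) ⇌ Ba²⁺(aq) + 2 F⁻(aq)
Let s be the molar solubility. Then [Ba²⁺] = s and [F⁻] = 2s.
Ksp = [Ba²⁺][F⁻]^2 = s · (2s)^2 = 4s^3
4s^3 = 2.55×10⁻⁶  ⇒  s^3 = 6.38×10⁻⁷
s = 8.61×10⁻³ M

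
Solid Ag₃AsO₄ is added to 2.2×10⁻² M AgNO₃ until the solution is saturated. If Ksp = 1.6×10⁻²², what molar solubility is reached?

1.5×10⁻¹⁷ M

Ag₃AsO₄(s) ⇌ 3 Ag⁺(aq) + AsO₄³⁻(aq)
Let s be the solubility of Ag₃AsO₄ here. The common ion gives [Ag⁺] ≈ 2.2×10⁻² M, and [AsO₄³⁻] = s.
Ksp = [Ag⁺]^3[AsO₄³⁻] = (2.2×10⁻²)^3s
s = 1.6×10⁻²² / (2.2×10⁻²)^3 = 1.5×10⁻¹⁷
s = 1.5×10⁻¹⁷ M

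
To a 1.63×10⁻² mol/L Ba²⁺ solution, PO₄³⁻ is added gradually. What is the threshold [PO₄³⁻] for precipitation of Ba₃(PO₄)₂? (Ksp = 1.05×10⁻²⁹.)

1.56×10⁻¹² M

The threshold for precipitation is Q = Ksp.
Ba₃(PO₄)₂(s) ⇌ 3 Ba²⁺(aq) + 2 PO₄³⁻(aq)
Ksp = [Ba²⁺]^3[PO₄³⁻]^2 = [PO₄³⁻]^2(1.63×10⁻²)^3
[PO₄³⁻]^2 = 1.05×10⁻²⁹ / (1.63×10⁻²)^3 = 2.42×10⁻²⁴
[PO₄³⁻] = 1.56×10⁻¹² mol/L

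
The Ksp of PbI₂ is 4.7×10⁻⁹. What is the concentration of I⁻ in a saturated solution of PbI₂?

2.1×10⁻³ M

PbI₂(s) ⇌ Pb²⁺(aq) + 2 I⁻(aq)
For each mole of PbI₂ that dissolves per liter, [Pb²⁺] = s and [I⁻] = 2s; let s denote this solubility.
Ksp = [Pb²⁺][I⁻]^2 = s · (2s)^2 = 4s^3 = 4.7×10⁻⁹
s = 1.1×10⁻³ mol L⁻¹
[I⁻] = 2s = 2.1×10⁻³ mol L⁻¹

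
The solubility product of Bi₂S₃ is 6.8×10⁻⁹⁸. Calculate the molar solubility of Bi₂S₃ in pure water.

Bi₂S₃(s) ⇌ 2 Bi³⁺(aq) + 3 S²⁻(aq)
With molar solubility s: [Bi³⁺] = 2s, [S²⁻] = 3s.
Ksp = [Bi³⁺]^2[S²⁻]^3 = (2s)^2 · (3s)^3 = 108s^5
108s^5 = 6.8×10⁻⁹⁸  ⇒  s^5 = 6.3×10⁻¹⁰⁰
s = 1.4×10⁻²⁰ mol L⁻¹

1.4×10⁻²⁰ M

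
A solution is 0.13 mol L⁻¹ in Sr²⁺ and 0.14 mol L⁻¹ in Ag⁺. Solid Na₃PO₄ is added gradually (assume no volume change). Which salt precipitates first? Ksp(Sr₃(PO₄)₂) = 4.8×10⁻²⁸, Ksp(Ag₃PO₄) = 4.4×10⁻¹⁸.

Each salt precipitates once Q = Ksp for that salt.
For Sr₃(PO₄)₂: [PO₄³⁻] = (Ksp/[Sr²⁺]^3)^(1/2) = 4.7×10⁻¹³ mol L⁻¹
For Ag₃PO₄: [PO₄³⁻] = (Ksp/[Ag⁺]^3) = 1.6×10⁻¹⁵ mol L⁻¹
The smaller threshold [PO₄³⁻] is reached first, so Ag₃PO₄ precipitates first.

Ag₃PO₄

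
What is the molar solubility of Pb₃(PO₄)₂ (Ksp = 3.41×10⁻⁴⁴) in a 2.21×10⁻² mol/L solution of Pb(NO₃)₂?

2.81×10⁻²⁰ M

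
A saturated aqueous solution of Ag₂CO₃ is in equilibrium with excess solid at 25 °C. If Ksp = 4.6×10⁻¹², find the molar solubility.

1.0×10⁻⁴ M

Ag₂CO₃(s) ⇌ 2 Ag⁺(aq) + CO₃²⁻(aq)
Let s be the molar solubility. Then [Ag⁺] = 2s and [CO₃²⁻] = s.
Ksp = [Ag⁺]^2[CO₃²⁻] = (2s)^2 · s = 4s^3
4s^3 = 4.6×10⁻¹²  ⇒  s^3 = 1.2×10⁻¹²
s = (1.2×10⁻¹²)^(1/3) = 1.0×10⁻⁴ M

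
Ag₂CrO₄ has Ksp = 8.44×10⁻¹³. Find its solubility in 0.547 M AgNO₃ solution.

2.82×10⁻¹² M

Ag₂CrO₄(s) ⇌ 2 Ag⁺(aq) + CrO₄²⁻(aq)
With Ag⁺ already at 0.547 M and s small, take [Ag⁺] ≈ 0.547 M and [CrO₄²⁻] = s.
Ksp = [Ag⁺]^2[CrO₄²⁻] = (0.547)^2s
s = 8.44×10⁻¹³ / (0.547)^2 = 2.82×10⁻¹²
s = 2.82×10⁻¹² M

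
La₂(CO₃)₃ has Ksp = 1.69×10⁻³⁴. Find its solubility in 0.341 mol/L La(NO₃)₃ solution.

La₂(CO₃)₃(s) ⇌ 2 La³⁺(aq) + 3 CO₃²⁻(aq)
La³⁺ is already present at 0.341 mol/L. If s mol/L of La₂(CO₃)₃ dissolves, [CO₃²⁻] = 3s while [La³⁺] ≈ 0.341 mol/L.
Ksp = [La³⁺]^2[CO₃²⁻]^3 = (0.341)^2(3s)^3
(3s)^3 = 1.69×10⁻³⁴ / (0.341)^2 = 1.45×10⁻³³
s = 3.78×10⁻¹² mol/L

3.78×10⁻¹² M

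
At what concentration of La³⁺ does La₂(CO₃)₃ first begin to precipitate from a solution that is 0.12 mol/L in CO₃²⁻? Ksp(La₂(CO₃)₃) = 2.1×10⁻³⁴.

3.5×10⁻¹⁶ M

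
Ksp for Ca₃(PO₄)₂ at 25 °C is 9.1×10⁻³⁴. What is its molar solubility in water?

Ca₃(PO₄)₂(s) ⇌ 3 Ca²⁺(aq) + 2 PO₄³⁻(aq)
For each mole of Ca₃(PO₄)₂ that dissolves per liter, [Ca²⁺] = 3s and [PO₄³⁻] = 2s; let s denote this solubility.
Ksp = [Ca²⁺]^3[PO₄³⁻]^2 = (3s)^3 · (2s)^2 = 108s^5
108s^5 = 9.1×10⁻³⁴  ⇒  s^5 = 8.4×10⁻³⁶
Taking the 5th root, s = 9.7×10⁻⁸ mol/L.

9.7×10⁻⁸ M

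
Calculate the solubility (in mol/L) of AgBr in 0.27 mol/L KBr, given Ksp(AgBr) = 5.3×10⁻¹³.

2.0×10⁻¹² M

AgBr(s) ⇌ Ag⁺(aq) + Br⁻(aq)
With Br⁻ already at 0.27 mol/L and s small, take [Br⁻] ≈ 0.27 mol/L and [Ag⁺] = s.
Ksp = [Ag⁺][Br⁻] = s(0.27)
s = 5.3×10⁻¹³ / (0.27) = 2.0×10⁻¹²
s = 2.0×10⁻¹² mol/L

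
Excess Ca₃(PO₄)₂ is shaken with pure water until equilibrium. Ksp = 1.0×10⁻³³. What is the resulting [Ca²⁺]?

3.0×10⁻⁷ M

Ca₃(PO₄)₂(s) ⇌ 3 Ca²⁺(aq) + 2 PO₄³⁻(aq)
If s mol/L of Ca₃(PO₄)₂ dissolves, [Ca²⁺] = 3s and [PO₄³⁻] = 2s.
Ksp = [Ca²⁺]^3[PO₄³⁻]^2 = (3s)^3 · (2s)^2 = 108s^5 = 1.0×10⁻³³
s = 9.8×10⁻⁸ mol L⁻¹
[Ca²⁺] = 3s = 3.0×10⁻⁷ mol L⁻¹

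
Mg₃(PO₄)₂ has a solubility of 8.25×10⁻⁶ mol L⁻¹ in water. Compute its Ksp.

Ksp = 4.13×10⁻²⁴

Mg₃(PO₄)₂(s) ⇌ 3 Mg²⁺(aq) + 2 PO₄³⁻(aq)
Call the molar solubility s, so that [Mg²⁺] = 3s and [PO₄³⁻] = 2s.
Ksp = [Mg²⁺]^3[PO₄³⁻]^2 = (3s)^3 · (2s)^2 = 108s^5
Ksp = 108 × (8.25×10⁻⁶)^5 = 4.13×10⁻²⁴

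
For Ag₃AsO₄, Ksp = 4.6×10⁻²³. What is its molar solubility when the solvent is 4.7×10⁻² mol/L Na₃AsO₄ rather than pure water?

3.3×10⁻⁸ M

Ag₃AsO₄(s) ⇌ 3 Ag⁺(aq) + AsO₄³⁻(aq)
Let s be the solubility of Ag₃AsO₄ here. The common ion gives [AsO₄³⁻] ≈ 4.7×10⁻² mol/L, and [Ag⁺] = 3s.
Ksp = [Ag⁺]^3[AsO₄³⁻] = (3s)^3(4.7×10⁻²)
(3s)^3 = 4.6×10⁻²³ / (4.7×10⁻²) = 9.8×10⁻²²
s = 3.3×10⁻⁸ mol/L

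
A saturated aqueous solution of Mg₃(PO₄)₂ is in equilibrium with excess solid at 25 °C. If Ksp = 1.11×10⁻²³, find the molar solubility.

1.01×10⁻⁵ M

Mg₃(PO₄)₂(s) ⇌ 3 Mg²⁺(aq) + 2 PO₄³⁻(aq)
If s mol/L of Mg₃(PO₄)₂ dissolves, [Mg²⁺] = 3s and [PO₄³⁻] = 2s.
Ksp = [Mg²⁺]^3[PO₄³⁻]^2 = (3s)^3 · (2s)^2 = 108s^5
108s^5 = 1.11×10⁻²³  ⇒  s^5 = 1.03×10⁻²⁵
s = (1.03×10⁻²⁵)^(1/5) = 1.01×10⁻⁵ M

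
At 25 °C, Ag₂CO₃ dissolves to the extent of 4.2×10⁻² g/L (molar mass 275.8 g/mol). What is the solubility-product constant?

Convert to molarity: s = 4.2×10⁻² / 275.8 = 1.523×10⁻⁴ mol/L
Ag₂CO₃(s) ⇌ 2 Ag⁺(aq) + CO₃²⁻(aq)
With molar solubility s: [Ag⁺] = 2s, [CO₃²⁻] = s.
Ksp = [Ag⁺]^2[CO₃²⁻] = (2s)^2 · s = 4s^3
Ksp = 4 × (1.523×10⁻⁴)^3 = 1.4×10⁻¹¹

Ksp = 1.4×10⁻¹¹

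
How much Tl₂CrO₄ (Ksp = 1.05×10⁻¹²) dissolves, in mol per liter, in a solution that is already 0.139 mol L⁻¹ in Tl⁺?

5.43×10⁻¹¹ M

Tl₂CrO₄(s) ⇌ 2 Tl⁺(aq) + CrO₄²⁻(aq)
Tl⁺ is already present at 0.139 mol L⁻¹. If s mol/L of Tl₂CrO₄ dissolves, [CrO₄²⁻] = s while [Tl⁺] ≈ 0.139 mol L⁻¹.
Ksp = [Tl⁺]^2[CrO₄²⁻] = (0.139)^2s
s = 1.05×10⁻¹² / (0.139)^2 = 5.43×10⁻¹¹
s = 5.43×10⁻¹¹ mol L⁻¹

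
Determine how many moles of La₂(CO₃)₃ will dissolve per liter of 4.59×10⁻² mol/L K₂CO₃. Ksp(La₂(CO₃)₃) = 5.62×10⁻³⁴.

1.21×10⁻¹⁵ M

La₂(CO₃)₃(s) ⇌ 2 La³⁺(aq) + 3 CO₃²⁻(aq)
The solution already contains CO₃²⁻ at 4.59×10⁻² mol/L. Let s be the molar solubility of La₂(CO₃)₃.
[CO₃²⁻] ≈ 4.59×10⁻² mol/L (common ion dominates); [La³⁺] = 2s.
Ksp = [La³⁺]^2[CO₃²⁻]^3 = (2s)^2(4.59×10⁻²)^3
(2s)^2 = 5.62×10⁻³⁴ / (4.59×10⁻²)^3 = 5.81×10⁻³⁰
s = 1.21×10⁻¹⁵ mol/L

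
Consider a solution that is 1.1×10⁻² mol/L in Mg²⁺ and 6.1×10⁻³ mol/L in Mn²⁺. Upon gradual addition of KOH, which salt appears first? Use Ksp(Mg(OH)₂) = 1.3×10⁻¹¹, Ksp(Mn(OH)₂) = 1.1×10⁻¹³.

Each salt precipitates once Q = Ksp for that salt.
For Mg(OH)₂: [OH⁻] = (Ksp/[Mg²⁺])^(1/2) = 3.4×10⁻⁵ mol/L
For Mn(OH)₂: [OH⁻] = (Ksp/[Mn²⁺])^(1/2) = 4.2×10⁻⁶ mol/L
Since Mn(OH)₂ needs less OH⁻ to reach saturation, it precipitates first.

Mn(OH)₂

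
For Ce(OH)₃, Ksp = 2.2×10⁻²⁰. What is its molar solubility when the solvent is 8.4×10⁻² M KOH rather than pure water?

Ce(OH)₃(s) ⇌ Ce³⁺(aq) + 3 OH⁻(aq)
OH⁻ is already present at 8.4×10⁻² M. If s mol/L of Ce(OH)₃ dissolves, [Ce³⁺] = s while [OH⁻] ≈ 8.4×10⁻² M.
Ksp = [Ce³⁺][OH⁻]^3 = s(8.4×10⁻²)^3
s = 2.2×10⁻²⁰ / (8.4×10⁻²)^3 = 3.7×10⁻¹⁷
s = 3.7×10⁻¹⁷ M

3.7×10⁻¹⁷ M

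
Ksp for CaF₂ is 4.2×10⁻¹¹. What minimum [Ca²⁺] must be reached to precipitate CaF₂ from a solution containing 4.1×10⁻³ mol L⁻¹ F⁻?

2.5×10⁻⁶ M

The threshold for precipitation is Q = Ksp.
CaF₂(s) ⇌ Ca²⁺(aq) + 2 F⁻(aq)
Ksp = [Ca²⁺][F⁻]^2 = [Ca²⁺](4.1×10⁻³)^2
[Ca²⁺] = 4.2×10⁻¹¹ / (4.1×10⁻³)^2 = 2.5×10⁻⁶
[Ca²⁺] = 2.5×10⁻⁶ mol L⁻¹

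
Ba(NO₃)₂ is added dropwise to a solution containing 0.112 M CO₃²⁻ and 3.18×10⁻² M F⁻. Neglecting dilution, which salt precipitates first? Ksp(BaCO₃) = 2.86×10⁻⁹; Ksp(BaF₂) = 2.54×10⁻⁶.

The threshold for precipitation is Q = Ksp.
For BaCO₃: [Ba²⁺] = (Ksp/[CO₃²⁻]) = 2.55×10⁻⁸ M
For BaF₂: [Ba²⁺] = (Ksp/[F⁻]^2) = 2.51×10⁻³ M
BaCO₃ requires the lower [Ba²⁺], so it precipitates first.

BaCO₃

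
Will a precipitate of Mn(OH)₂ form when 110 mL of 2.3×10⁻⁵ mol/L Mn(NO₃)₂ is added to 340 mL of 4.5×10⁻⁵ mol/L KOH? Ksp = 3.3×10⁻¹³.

No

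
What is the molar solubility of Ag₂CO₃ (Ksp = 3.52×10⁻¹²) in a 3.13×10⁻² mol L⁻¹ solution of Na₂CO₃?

Ag₂CO₃(s) ⇌ 2 Ag⁺(aq) + CO₃²⁻(aq)
Let s be the solubility of Ag₂CO₃ here. The common ion gives [CO₃²⁻] ≈ 3.13×10⁻² mol L⁻¹, and [Ag⁺] = 2s.
Ksp = [Ag⁺]^2[CO₃²⁻] = (2s)^2(3.13×10⁻²)
(2s)^2 = 3.52×10⁻¹² / (3.13×10⁻²) = 1.12×10⁻¹⁰
s = 5.30×10⁻⁶ mol L⁻¹

5.30×10⁻⁶ M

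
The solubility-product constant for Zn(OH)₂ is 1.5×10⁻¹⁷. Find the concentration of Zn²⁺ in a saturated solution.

1.6×10⁻⁶ M

Zn(OH)₂(s) ⇌ Zn²⁺(aq) + 2 OH⁻(aq)
Call the molar solubility s, so that [Zn²⁺] = s and [OH⁻] = 2s.
Ksp = [Zn²⁺][OH⁻]^2 = s · (2s)^2 = 4s^3 = 1.5×10⁻¹⁷
s = 1.6×10⁻⁶ M
[Zn²⁺] = s = 1.6×10⁻⁶ M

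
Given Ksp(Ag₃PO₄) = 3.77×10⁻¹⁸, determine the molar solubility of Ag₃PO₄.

1.93×10⁻⁵ M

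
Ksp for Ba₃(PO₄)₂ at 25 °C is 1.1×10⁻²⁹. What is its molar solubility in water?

6.3×10⁻⁷ M

Ba₃(PO₄)₂(s) ⇌ 3 Ba²⁺(aq) + 2 PO₄³⁻(aq)
Let s be the molar solubility. Then [Ba²⁺] = 3s and [PO₄³⁻] = 2s.
Ksp = [Ba²⁺]^3[PO₄³⁻]^2 = (3s)^3 · (2s)^2 = 108s^5
108s^5 = 1.1×10⁻²⁹  ⇒  s^5 = 1.0×10⁻³¹
Taking the 5th root, s = 6.3×10⁻⁷ mol/L.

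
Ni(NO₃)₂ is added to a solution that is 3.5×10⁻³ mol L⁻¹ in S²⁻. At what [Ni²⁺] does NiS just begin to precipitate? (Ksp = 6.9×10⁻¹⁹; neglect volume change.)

Precipitation begins when Q = Ksp.
NiS(s) ⇌ Ni²⁺(aq) + S²⁻(aq)
Ksp = [Ni²⁺][S²⁻] = [Ni²⁺](3.5×10⁻³)
[Ni²⁺] = 6.9×10⁻¹⁹ / (3.5×10⁻³) = 2.0×10⁻¹⁶
[Ni²⁺] = 2.0×10⁻¹⁶ mol L⁻¹

2.0×10⁻¹⁶ M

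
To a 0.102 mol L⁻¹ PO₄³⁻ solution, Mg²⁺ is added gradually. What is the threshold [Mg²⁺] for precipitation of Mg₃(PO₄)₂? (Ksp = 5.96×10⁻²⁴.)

Each salt precipitates once Q = Ksp for that salt.
Mg₃(PO₄)₂(s) ⇌ 3 Mg²⁺(aq) + 2 PO₄³⁻(aq)
Ksp = [Mg²⁺]^3[PO₄³⁻]^2 = [Mg²⁺]^3(0.102)^2
[Mg²⁺]^3 = 5.96×10⁻²⁴ / (0.102)^2 = 5.73×10⁻²²
[Mg²⁺] = 8.31×10⁻⁸ mol L⁻¹

8.31×10⁻⁸ M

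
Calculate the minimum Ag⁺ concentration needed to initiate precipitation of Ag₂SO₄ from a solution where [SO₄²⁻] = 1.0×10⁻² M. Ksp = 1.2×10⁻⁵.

The threshold for precipitation is Q = Ksp.
Ag₂SO₄(s) ⇌ 2 Ag⁺(aq) + SO₄²⁻(aq)
Ksp = [Ag⁺]^2[SO₄²⁻] = [Ag⁺]^2(1.0×10⁻²)
[Ag⁺]^2 = 1.2×10⁻⁵ / (1.0×10⁻²) = 1.2×10⁻³
[Ag⁺] = 3.5×10⁻² M

3.5×10⁻² M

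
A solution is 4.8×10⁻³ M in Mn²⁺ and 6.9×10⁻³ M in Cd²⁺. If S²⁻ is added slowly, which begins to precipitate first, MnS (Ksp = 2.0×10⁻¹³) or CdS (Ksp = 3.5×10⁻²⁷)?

Precipitation begins when Q = Ksp.
For MnS: [S²⁻] = (Ksp/[Mn²⁺]) = 4.2×10⁻¹¹ M
For CdS: [S²⁻] = (Ksp/[Cd²⁺]) = 5.1×10⁻²⁵ M
CdS requires the lower [S²⁻], so it precipitates first.

CdS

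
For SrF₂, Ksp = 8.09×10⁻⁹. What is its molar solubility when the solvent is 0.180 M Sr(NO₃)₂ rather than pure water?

SrF₂(s) ⇌ Sr²⁺(aq) + 2 F⁻(aq)
With Sr²⁺ already at 0.180 M and s small, take [Sr²⁺] ≈ 0.180 M and [F⁻] = 2s.
Ksp = [Sr²⁺][F⁻]^2 = (0.180)(2s)^2
(2s)^2 = 8.09×10⁻⁹ / (0.180) = 4.49×10⁻⁸
s = 1.06×10⁻⁴ M

1.06×10⁻⁴ M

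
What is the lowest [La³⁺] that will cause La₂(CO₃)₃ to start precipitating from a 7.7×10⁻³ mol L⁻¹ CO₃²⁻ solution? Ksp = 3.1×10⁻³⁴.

Precipitation of each salt begins when its ion product equals Ksp.
La₂(CO₃)₃(s) ⇌ 2 La³⁺(aq) + 3 CO₃²⁻(aq)
Ksp = [La³⁺]^2[CO₃²⁻]^3 = [La³⁺]^2(7.7×10⁻³)^3
[La³⁺]^2 = 3.1×10⁻³⁴ / (7.7×10⁻³)^3 = 6.8×10⁻²⁸
[La³⁺] = 2.6×10⁻¹⁴ mol L⁻¹

2.6×10⁻¹⁴ M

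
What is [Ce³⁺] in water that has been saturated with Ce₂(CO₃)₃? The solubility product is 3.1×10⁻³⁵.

9.8×10⁻⁸ M

Ce₂(CO₃)₃(s) ⇌ 2 Ce³⁺(aq) + 3 CO₃²⁻(aq)
Call the molar solubility s, so that [Ce³⁺] = 2s and [CO₃²⁻] = 3s.
Ksp = [Ce³⁺]^2[CO₃²⁻]^3 = (2s)^2 · (3s)^3 = 108s^5 = 3.1×10⁻³⁵
s = 4.9×10⁻⁸ mol L⁻¹
[Ce³⁺] = 2s = 9.8×10⁻⁸ mol L⁻¹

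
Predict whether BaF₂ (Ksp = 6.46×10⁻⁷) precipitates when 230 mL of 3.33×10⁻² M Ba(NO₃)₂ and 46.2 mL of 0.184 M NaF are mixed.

Yes

After mixing, V = 230 mL + 46.2 mL = 276.2 mL.
[Ba²⁺] = (3.33×10⁻²)(230)/276.2 = 2.77×10⁻² M
[F⁻] = (0.184)(46.2)/276.2 = 3.08×10⁻² M
Q = [Ba²⁺][F⁻]^2 = 2.63×10⁻⁵
Since Q (2.63×10⁻⁵) exceeds Ksp (6.46×10⁻⁷), BaF₂ will precipitate.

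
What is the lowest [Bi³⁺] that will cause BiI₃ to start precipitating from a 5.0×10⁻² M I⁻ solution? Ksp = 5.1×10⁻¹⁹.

The threshold for precipitation is Q = Ksp.
BiI₃(s) ⇌ Bi³⁺(aq) + 3 I⁻(aq)
Ksp = [Bi³⁺][I⁻]^3 = [Bi³⁺](5.0×10⁻²)^3
[Bi³⁺] = 5.1×10⁻¹⁹ / (5.0×10⁻²)^3 = 4.1×10⁻¹⁵
[Bi³⁺] = 4.1×10⁻¹⁵ M

4.1×10⁻¹⁵ M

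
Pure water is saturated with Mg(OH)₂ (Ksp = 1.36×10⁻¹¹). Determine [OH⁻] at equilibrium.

Mg(OH)₂(s) ⇌ Mg²⁺(aq) + 2 OH⁻(aq)
Let s be the molar solubility. Then [Mg²⁺] = s and [OH⁻] = 2s.
Ksp = [Mg²⁺][OH⁻]^2 = s · (2s)^2 = 4s^3 = 1.36×10⁻¹¹
s = 1.50×10⁻⁴ M
[OH⁻] = 2s = 3.01×10⁻⁴ M

3.01×10⁻⁴ M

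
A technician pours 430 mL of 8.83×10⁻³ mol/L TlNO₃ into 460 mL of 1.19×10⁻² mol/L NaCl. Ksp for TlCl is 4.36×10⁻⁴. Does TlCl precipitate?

Total volume after mixing = 430 + 460 = 890 mL.
[Tl⁺] = (8.83×10⁻³)(430)/890 = 4.27×10⁻³ mol/L
[Cl⁻] = (1.19×10⁻²)(460)/890 = 6.15×10⁻³ mol/L
Q = [Tl⁺][Cl⁻] = 2.62×10⁻⁵
Q < Ksp (2.62×10⁻⁵ vs 4.36×10⁻⁴); the solution remains unsaturated and no precipitate forms.

No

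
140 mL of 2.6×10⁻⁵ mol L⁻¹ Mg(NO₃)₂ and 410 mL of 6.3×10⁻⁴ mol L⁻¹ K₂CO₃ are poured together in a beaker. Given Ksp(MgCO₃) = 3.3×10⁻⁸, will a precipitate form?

Total volume after mixing = 140 + 410 = 550 mL.
[Mg²⁺] = (2.6×10⁻⁵)(140)/550 = 6.6×10⁻⁶ mol L⁻¹
[CO₃²⁻] = (6.3×10⁻⁴)(410)/550 = 4.7×10⁻⁴ mol L⁻¹
Q = [Mg²⁺][CO₃²⁻] = 3.1×10⁻⁹
Q < Ksp (3.1×10⁻⁹ vs 3.3×10⁻⁸); the solution remains unsaturated and no precipitate forms.

No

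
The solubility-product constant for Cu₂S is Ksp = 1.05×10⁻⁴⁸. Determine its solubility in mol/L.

6.40×10⁻¹⁷ M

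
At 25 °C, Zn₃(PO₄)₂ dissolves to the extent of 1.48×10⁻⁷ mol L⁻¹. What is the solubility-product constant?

Ksp = 7.67×10⁻³³

Zn₃(PO₄)₂(s) ⇌ 3 Zn²⁺(aq) + 2 PO₄³⁻(aq)
For each mole of Zn₃(PO₄)₂ that dissolves per liter, [Zn²⁺] = 3s and [PO₄³⁻] = 2s; let s denote this solubility.
Ksp = [Zn²⁺]^3[PO₄³⁻]^2 = (3s)^3 · (2s)^2 = 108s^5
Ksp = 108 × (1.48×10⁻⁷)^5 = 7.67×10⁻³³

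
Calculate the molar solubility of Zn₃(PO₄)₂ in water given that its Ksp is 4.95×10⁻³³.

1.36×10⁻⁷ M

Zn₃(PO₄)₂(s) ⇌ 3 Zn²⁺(aq) + 2 PO₄³⁻(aq)
Let s be the molar solubility. Then [Zn²⁺] = 3s and [PO₄³⁻] = 2s.
Ksp = [Zn²⁺]^3[PO₄³⁻]^2 = (3s)^3 · (2s)^2 = 108s^5
108s^5 = 4.95×10⁻³³  ⇒  s^5 = 4.58×10⁻³⁵
s = 1.36×10⁻⁷ mol/L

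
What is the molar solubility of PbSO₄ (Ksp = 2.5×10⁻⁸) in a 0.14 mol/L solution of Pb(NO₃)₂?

1.8×10⁻⁷ M

PbSO₄(s) ⇌ Pb²⁺(aq) + SO₄²⁻(aq)
With Pb²⁺ already at 0.14 mol/L and s small, take [Pb²⁺] ≈ 0.14 mol/L and [SO₄²⁻] = s.
Ksp = [Pb²⁺][SO₄²⁻] = (0.14)s
s = 2.5×10⁻⁸ / (0.14) = 1.8×10⁻⁷
s = 1.8×10⁻⁷ mol/L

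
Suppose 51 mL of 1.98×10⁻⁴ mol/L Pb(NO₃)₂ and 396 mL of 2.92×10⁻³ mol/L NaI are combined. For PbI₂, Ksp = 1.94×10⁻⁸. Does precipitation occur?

The combined volume is 447 mL.
[Pb²⁺] = (1.98×10⁻⁴)(51)/447 = 2.26×10⁻⁵ mol/L
[I⁻] = (2.92×10⁻³)(396)/447 = 2.59×10⁻³ mol/L
Q = [Pb²⁺][I⁻]^2 = 1.51×10⁻¹⁰
Q = 1.51×10⁻¹⁰ < Ksp = 1.94×10⁻⁸, so the solution is unsaturated and no precipitate forms.

No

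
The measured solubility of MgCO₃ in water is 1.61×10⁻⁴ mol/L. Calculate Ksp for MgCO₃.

MgCO₃(s) ⇌ Mg²⁺(aq) + CO₃²⁻(aq)
Call the molar solubility s, so that [Mg²⁺] = s and [CO₃²⁻] = s.
Ksp = [Mg²⁺][CO₃²⁻] = s · s = s^2
Ksp = (1.61×10⁻⁴)^2 = 2.59×10⁻⁸

Ksp = 2.59×10⁻⁸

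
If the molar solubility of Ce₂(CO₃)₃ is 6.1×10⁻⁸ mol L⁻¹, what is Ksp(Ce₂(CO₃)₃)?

Ksp = 9.1×10⁻³⁵

Ce₂(CO₃)₃(s) ⇌ 2 Ce³⁺(aq) + 3 CO₃²⁻(aq)
With molar solubility s: [Ce³⁺] = 2s, [CO₃²⁻] = 3s.
Ksp = [Ce³⁺]^2[CO₃²⁻]^3 = (2s)^2 · (3s)^3 = 108s^5
Ksp = 108 × (6.1×10⁻⁸)^5 = 9.1×10⁻³⁵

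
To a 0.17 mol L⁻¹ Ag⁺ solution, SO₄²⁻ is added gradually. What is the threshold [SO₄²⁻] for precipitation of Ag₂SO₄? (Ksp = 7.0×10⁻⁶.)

2.4×10⁻⁴ M

Each salt precipitates once Q = Ksp for that salt.
Ag₂SO₄(s) ⇌ 2 Ag⁺(aq) + SO₄²⁻(aq)
Ksp = [Ag⁺]^2[SO₄²⁻] = [SO₄²⁻](0.17)^2
[SO₄²⁻] = 7.0×10⁻⁶ / (0.17)^2 = 2.4×10⁻⁴
[SO₄²⁻] = 2.4×10⁻⁴ mol L⁻¹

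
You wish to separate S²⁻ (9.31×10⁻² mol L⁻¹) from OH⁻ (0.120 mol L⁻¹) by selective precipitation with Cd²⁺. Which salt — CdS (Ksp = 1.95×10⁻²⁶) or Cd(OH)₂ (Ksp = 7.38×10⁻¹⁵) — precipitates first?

CdS

A salt starts to precipitate once the ion product Q reaches its Ksp.
For CdS: [Cd²⁺] = (Ksp/[S²⁻]) = 2.09×10⁻²⁵ mol L⁻¹
For Cd(OH)₂: [Cd²⁺] = (Ksp/[OH⁻]^2) = 5.13×10⁻¹³ mol L⁻¹
Since CdS needs less Cd²⁺ to reach saturation, it precipitates first.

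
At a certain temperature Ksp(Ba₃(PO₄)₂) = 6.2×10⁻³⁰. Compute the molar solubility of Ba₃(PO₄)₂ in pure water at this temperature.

5.6×10⁻⁷ M

Ba₃(PO₄)₂(s) ⇌ 3 Ba²⁺(aq) + 2 PO₄³⁻(aq)
Call the molar solubility s, so that [Ba²⁺] = 3s and [PO₄³⁻] = 2s.
Ksp = [Ba²⁺]^3[PO₄³⁻]^2 = (3s)^3 · (2s)^2 = 108s^5
108s^5 = 6.2×10⁻³⁰  ⇒  s^5 = 5.7×10⁻³²
s = (5.7×10⁻³²)^(1/5) = 5.6×10⁻⁷ mol L⁻¹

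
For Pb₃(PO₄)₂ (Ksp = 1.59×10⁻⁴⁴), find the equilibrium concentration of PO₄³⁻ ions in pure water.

1.36×10⁻⁹ M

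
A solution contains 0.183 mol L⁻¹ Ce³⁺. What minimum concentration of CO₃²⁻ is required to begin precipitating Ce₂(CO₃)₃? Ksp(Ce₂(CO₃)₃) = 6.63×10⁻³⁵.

A salt starts to precipitate once the ion product Q reaches its Ksp.
Ce₂(CO₃)₃(s) ⇌ 2 Ce³⁺(aq) + 3 CO₃²⁻(aq)
Ksp = [Ce³⁺]^2[CO₃²⁻]^3 = [CO₃²⁻]^3(0.183)^2
[CO₃²⁻]^3 = 6.63×10⁻³⁵ / (0.183)^2 = 1.98×10⁻³³
[CO₃²⁻] = 1.26×10⁻¹¹ mol L⁻¹

1.26×10⁻¹¹ M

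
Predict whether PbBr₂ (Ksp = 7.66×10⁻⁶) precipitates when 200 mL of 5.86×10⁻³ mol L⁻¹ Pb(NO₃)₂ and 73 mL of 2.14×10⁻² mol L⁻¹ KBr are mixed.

Total volume after mixing = 200 + 73 = 273 mL.
[Pb²⁺] = (5.86×10⁻³)(200)/273 = 4.29×10⁻³ mol L⁻¹
[Br⁻] = (2.14×10⁻²)(73)/273 = 5.72×10⁻³ mol L⁻¹
Q = [Pb²⁺][Br⁻]^2 = 1.41×10⁻⁷
Q < Ksp (1.41×10⁻⁷ vs 7.66×10⁻⁶); the solution remains unsaturated and no precipitate forms.

No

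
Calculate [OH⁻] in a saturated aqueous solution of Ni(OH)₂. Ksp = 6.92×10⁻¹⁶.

Ni(OH)₂(s) ⇌ Ni²⁺(aq) + 2 OH⁻(aq)
For each mole of Ni(OH)₂ that dissolves per liter, [Ni²⁺] = s and [OH⁻] = 2s; let s denote this solubility.
Ksp = [Ni²⁺][OH⁻]^2 = s · (2s)^2 = 4s^3 = 6.92×10⁻¹⁶
s = 5.57×10⁻⁶ mol L⁻¹
[OH⁻] = 2s = 1.11×10⁻⁵ mol L⁻¹

1.11×10⁻⁵ M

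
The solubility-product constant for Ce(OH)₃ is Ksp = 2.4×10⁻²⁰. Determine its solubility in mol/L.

Ce(OH)₃(s) ⇌ Ce³⁺(aq) + 3 OH⁻(aq)
With molar solubility s: [Ce³⁺] = s, [OH⁻] = 3s.
Ksp = [Ce³⁺][OH⁻]^3 = s · (3s)^3 = 27s^4
27s^4 = 2.4×10⁻²⁰  ⇒  s^4 = 8.9×10⁻²²
s = (8.9×10⁻²²)^(1/4) = 5.5×10⁻⁶ mol/L

5.5×10⁻⁶ M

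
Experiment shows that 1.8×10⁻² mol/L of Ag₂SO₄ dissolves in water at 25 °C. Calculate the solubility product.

Ag₂SO₄(s) ⇌ 2 Ag⁺(aq) + SO₄²⁻(aq)
If s mol/L of Ag₂SO₄ dissolves, [Ag⁺] = 2s and [SO₄²⁻] = s.
Ksp = [Ag⁺]^2[SO₄²⁻] = (2s)^2 · s = 4s^3
Ksp = 4 × (1.8×10⁻²)^3 = 2.3×10⁻⁵

Ksp = 2.3×10⁻⁵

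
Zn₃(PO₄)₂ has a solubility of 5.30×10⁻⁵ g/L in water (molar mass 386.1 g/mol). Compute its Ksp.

Ksp = 5.26×10⁻³³

s = (5.30×10⁻⁵ g L⁻¹)/(386.1 g mol⁻¹) = 1.3727×10⁻⁷ M
Zn₃(PO₄)₂(s) ⇌ 3 Zn²⁺(aq) + 2 PO₄³⁻(aq)
Call the molar solubility s, so that [Zn²⁺] = 3s and [PO₄³⁻] = 2s.
Ksp = [Zn²⁺]^3[PO₄³⁻]^2 = (3s)^3 · (2s)^2 = 108s^5
Ksp = 108 × (1.3727×10⁻⁷)^5 = 5.26×10⁻³³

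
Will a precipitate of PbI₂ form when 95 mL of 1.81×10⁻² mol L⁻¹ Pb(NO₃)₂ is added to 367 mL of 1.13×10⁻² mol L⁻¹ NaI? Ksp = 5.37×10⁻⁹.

The combined volume is 462 mL.
[Pb²⁺] = (1.81×10⁻²)(95)/462 = 3.72×10⁻³ mol L⁻¹
[I⁻] = (1.13×10⁻²)(367)/462 = 8.98×10⁻³ mol L⁻¹
Q = [Pb²⁺][I⁻]^2 = 3.00×10⁻⁷
Because Q > Ksp (3.00×10⁻⁷ vs 5.37×10⁻⁹), a precipitate of PbI₂ forms.

Yes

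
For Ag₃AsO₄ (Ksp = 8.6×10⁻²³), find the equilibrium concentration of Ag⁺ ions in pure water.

Ag₃AsO₄(s) ⇌ 3 Ag⁺(aq) + AsO₄³⁻(aq)
With molar solubility s: [Ag⁺] = 3s, [AsO₄³⁻] = s.
Ksp = [Ag⁺]^3[AsO₄³⁻] = (3s)^3 · s = 27s^4 = 8.6×10⁻²³
s = 1.3×10⁻⁶ M
[Ag⁺] = 3s = 4.0×10⁻⁶ M

4.0×10⁻⁶ M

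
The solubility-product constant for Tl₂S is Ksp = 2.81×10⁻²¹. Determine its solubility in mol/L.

Tl₂S(s) ⇌ 2 Tl⁺(aq) + S²⁻(aq)
Call the molar solubility s, so that [Tl⁺] = 2s and [S²⁻] = s.
Ksp = [Tl⁺]^2[S²⁻] = (2s)^2 · s = 4s^3
4s^3 = 2.81×10⁻²¹  ⇒  s^3 = 7.03×10⁻²²
Taking the 3rd root, s = 8.89×10⁻⁸ mol L⁻¹.

8.89×10⁻⁸ M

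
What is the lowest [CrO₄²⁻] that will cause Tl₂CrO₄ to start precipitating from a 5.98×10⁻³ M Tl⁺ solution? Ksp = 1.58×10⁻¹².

4.42×10⁻⁸ M

Each salt precipitates once Q = Ksp for that salt.
Tl₂CrO₄(s) ⇌ 2 Tl⁺(aq) + CrO₄²⁻(aq)
Ksp = [Tl⁺]^2[CrO₄²⁻] = [CrO₄²⁻](5.98×10⁻³)^2
[CrO₄²⁻] = 1.58×10⁻¹² / (5.98×10⁻³)^2 = 4.42×10⁻⁸
[CrO₄²⁻] = 4.42×10⁻⁸ M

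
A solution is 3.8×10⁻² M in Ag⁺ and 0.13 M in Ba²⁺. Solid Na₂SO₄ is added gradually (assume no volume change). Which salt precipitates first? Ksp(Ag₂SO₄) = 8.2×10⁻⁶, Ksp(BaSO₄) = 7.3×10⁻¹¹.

The threshold for precipitation is Q = Ksp.
For Ag₂SO₄: [SO₄²⁻] = (Ksp/[Ag⁺]^2) = 5.7×10⁻³ M
For BaSO₄: [SO₄²⁻] = (Ksp/[Ba²⁺]) = 5.6×10⁻¹⁰ M
BaSO₄ requires the lower [SO₄²⁻], so it precipitates first.

BaSO₄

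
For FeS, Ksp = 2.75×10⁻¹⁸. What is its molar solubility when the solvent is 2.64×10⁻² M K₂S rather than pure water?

FeS(s) ⇌ Fe²⁺(aq) + S²⁻(aq)
With S²⁻ already at 2.64×10⁻² M and s small, take [S²⁻] ≈ 2.64×10⁻² M and [Fe²⁺] = s.
Ksp = [Fe²⁺][S²⁻] = s(2.64×10⁻²)
s = 2.75×10⁻¹⁸ / (2.64×10⁻²) = 1.04×10⁻¹⁶
s = 1.04×10⁻¹⁶ M

1.04×10⁻¹⁶ M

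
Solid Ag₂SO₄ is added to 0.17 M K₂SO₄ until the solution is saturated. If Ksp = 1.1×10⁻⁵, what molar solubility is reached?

4.0×10⁻³ M

Ag₂SO₄(s) ⇌ 2 Ag⁺(aq) + SO₄²⁻(aq)
SO₄²⁻ is already present at 0.17 M. If s mol/L of Ag₂SO₄ dissolves, [Ag⁺] = 2s while [SO₄²⁻] ≈ 0.17 M.
Ksp = [Ag⁺]^2[SO₄²⁻] = (2s)^2(0.17)
(2s)^2 = 1.1×10⁻⁵ / (0.17) = 6.5×10⁻⁵
s = 4.0×10⁻³ M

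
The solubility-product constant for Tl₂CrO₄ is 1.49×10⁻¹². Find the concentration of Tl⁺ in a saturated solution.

Tl₂CrO₄(s) ⇌ 2 Tl⁺(aq) + CrO₄²⁻(aq)
With molar solubility s: [Tl⁺] = 2s, [CrO₄²⁻] = s.
Ksp = [Tl⁺]^2[CrO₄²⁻] = (2s)^2 · s = 4s^3 = 1.49×10⁻¹²
s = 7.20×10⁻⁵ M
[Tl⁺] = 2s = 1.44×10⁻⁴ M

1.44×10⁻⁴ M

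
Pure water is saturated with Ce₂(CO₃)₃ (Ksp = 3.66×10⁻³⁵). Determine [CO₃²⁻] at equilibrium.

Ce₂(CO₃)₃(s) ⇌ 2 Ce³⁺(aq) + 3 CO₃²⁻(aq)
With molar solubility s: [Ce³⁺] = 2s, [CO₃²⁻] = 3s.
Ksp = [Ce³⁺]^2[CO₃²⁻]^3 = (2s)^2 · (3s)^3 = 108s^5 = 3.66×10⁻³⁵
s = 5.08×10⁻⁸ mol/L
[CO₃²⁻] = 3s = 1.52×10⁻⁷ mol/L

1.52×10⁻⁷ M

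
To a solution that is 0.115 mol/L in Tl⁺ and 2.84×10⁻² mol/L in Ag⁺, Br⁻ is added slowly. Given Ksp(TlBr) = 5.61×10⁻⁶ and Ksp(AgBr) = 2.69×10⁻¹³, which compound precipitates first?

AgBr

Each salt precipitates once Q = Ksp for that salt.
For TlBr: [Br⁻] = (Ksp/[Tl⁺]) = 4.88×10⁻⁵ mol/L
For AgBr: [Br⁻] = (Ksp/[Ag⁺]) = 9.47×10⁻¹² mol/L
Since AgBr needs less Br⁻ to reach saturation, it precipitates first.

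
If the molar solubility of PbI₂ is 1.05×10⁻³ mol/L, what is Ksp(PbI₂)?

PbI₂(s) ⇌ Pb²⁺(aq) + 2 I⁻(aq)
With molar solubility s: [Pb²⁺] = s, [I⁻] = 2s.
Ksp = [Pb²⁺][I⁻]^2 = s · (2s)^2 = 4s^3
Ksp = 4 × (1.05×10⁻³)^3 = 4.63×10⁻⁹

Ksp = 4.63×10⁻⁹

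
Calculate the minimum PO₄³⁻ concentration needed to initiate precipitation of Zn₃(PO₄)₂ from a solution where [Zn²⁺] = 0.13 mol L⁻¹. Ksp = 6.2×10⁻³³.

1.7×10⁻¹⁵ M

Each salt precipitates once Q = Ksp for that salt.
Zn₃(PO₄)₂(s) ⇌ 3 Zn²⁺(aq) + 2 PO₄³⁻(aq)
Ksp = [Zn²⁺]^3[PO₄³⁻]^2 = [PO₄³⁻]^2(0.13)^3
[PO₄³⁻]^2 = 6.2×10⁻³³ / (0.13)^3 = 2.8×10⁻³⁰
[PO₄³⁻] = 1.7×10⁻¹⁵ mol L⁻¹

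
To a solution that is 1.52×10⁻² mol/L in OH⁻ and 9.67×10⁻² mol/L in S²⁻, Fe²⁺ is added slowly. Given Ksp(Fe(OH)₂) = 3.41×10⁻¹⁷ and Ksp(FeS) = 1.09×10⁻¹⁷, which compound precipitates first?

A salt starts to precipitate once the ion product Q reaches its Ksp.
For Fe(OH)₂: [Fe²⁺] = (Ksp/[OH⁻]^2) = 1.48×10⁻¹³ mol/L
For FeS: [Fe²⁺] = (Ksp/[S²⁻]) = 1.13×10⁻¹⁶ mol/L
The smaller threshold [Fe²⁺] is reached first, so FeS precipitates first.

FeS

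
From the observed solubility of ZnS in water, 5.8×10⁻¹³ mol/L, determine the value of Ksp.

ZnS(s) ⇌ Zn²⁺(aq) + S²⁻(aq)
Call the molar solubility s, so that [Zn²⁺] = s and [S²⁻] = s.
Ksp = [Zn²⁺][S²⁻] = s · s = s^2
Ksp = (5.8×10⁻¹³)^2 = 3.4×10⁻²⁵

Ksp = 3.4×10⁻²⁵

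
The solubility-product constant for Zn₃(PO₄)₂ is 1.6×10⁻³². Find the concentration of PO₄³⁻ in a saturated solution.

3.4×10⁻⁷ M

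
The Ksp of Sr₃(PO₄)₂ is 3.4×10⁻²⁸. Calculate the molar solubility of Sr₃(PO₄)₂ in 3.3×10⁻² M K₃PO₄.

Sr₃(PO₄)₂(s) ⇌ 3 Sr²⁺(aq) + 2 PO₄³⁻(aq)
Let s be the solubility of Sr₃(PO₄)₂ here. The common ion gives [PO₄³⁻] ≈ 3.3×10⁻² M, and [Sr²⁺] = 3s.
Ksp = [Sr²⁺]^3[PO₄³⁻]^2 = (3s)^3(3.3×10⁻²)^2
(3s)^3 = 3.4×10⁻²⁸ / (3.3×10⁻²)^2 = 3.1×10⁻²⁵
s = 2.3×10⁻⁹ M

2.3×10⁻⁹ M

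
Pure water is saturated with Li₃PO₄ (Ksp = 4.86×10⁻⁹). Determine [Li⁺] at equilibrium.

Li₃PO₄(s) ⇌ 3 Li⁺(aq) + PO₄³⁻(aq)
With molar solubility s: [Li⁺] = 3s, [PO₄³⁻] = s.
Ksp = [Li⁺]^3[PO₄³⁻] = (3s)^3 · s = 27s^4 = 4.86×10⁻⁹
s = 3.66×10⁻³ mol/L
[Li⁺] = 3s = 1.10×10⁻² mol/L

1.10×10⁻² M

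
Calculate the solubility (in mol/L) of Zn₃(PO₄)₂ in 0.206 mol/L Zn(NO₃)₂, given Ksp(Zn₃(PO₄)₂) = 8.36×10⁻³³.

4.89×10⁻¹⁶ M

Zn₃(PO₄)₂(s) ⇌ 3 Zn²⁺(aq) + 2 PO₄³⁻(aq)
The solution already contains Zn²⁺ at 0.206 mol/L. Let s be the molar solubility of Zn₃(PO₄)₂.
[Zn²⁺] ≈ 0.206 mol/L (common ion dominates); [PO₄³⁻] = 2s.
Ksp = [Zn²⁺]^3[PO₄³⁻]^2 = (0.206)^3(2s)^2
(2s)^2 = 8.36×10⁻³³ / (0.206)^3 = 9.56×10⁻³¹
s = 4.89×10⁻¹⁶ mol/L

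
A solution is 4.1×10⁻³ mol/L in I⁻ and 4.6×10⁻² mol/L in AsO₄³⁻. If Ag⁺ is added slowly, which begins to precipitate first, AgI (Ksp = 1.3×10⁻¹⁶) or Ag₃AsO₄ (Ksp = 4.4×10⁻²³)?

AgI

Precipitation of each salt begins when its ion product equals Ksp.
For AgI: [Ag⁺] = (Ksp/[I⁻]) = 3.2×10⁻¹⁴ mol/L
For Ag₃AsO₄: [Ag⁺] = (Ksp/[AsO₄³⁻])^(1/3) = 9.9×10⁻⁸ mol/L
Since AgI needs less Ag⁺ to reach saturation, it precipitates first.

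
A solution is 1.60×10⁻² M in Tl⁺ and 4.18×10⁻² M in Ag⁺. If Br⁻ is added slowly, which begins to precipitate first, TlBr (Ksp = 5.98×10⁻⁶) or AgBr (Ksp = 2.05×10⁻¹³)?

Each salt precipitates once Q = Ksp for that salt.
For TlBr: [Br⁻] = (Ksp/[Tl⁺]) = 3.74×10⁻⁴ M
For AgBr: [Br⁻] = (Ksp/[Ag⁺]) = 4.90×10⁻¹² M
The smaller threshold [Br⁻] is reached first, so AgBr precipitates first.

AgBr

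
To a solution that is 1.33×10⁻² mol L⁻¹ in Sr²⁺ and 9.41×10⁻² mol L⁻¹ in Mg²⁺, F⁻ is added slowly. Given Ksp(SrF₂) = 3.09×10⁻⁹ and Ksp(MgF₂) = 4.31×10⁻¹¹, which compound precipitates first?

MgF₂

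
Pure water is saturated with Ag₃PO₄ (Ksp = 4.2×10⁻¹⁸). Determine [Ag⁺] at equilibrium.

Ag₃PO₄(s) ⇌ 3 Ag⁺(aq) + PO₄³⁻(aq)
For each mole of Ag₃PO₄ that dissolves per liter, [Ag⁺] = 3s and [PO₄³⁻] = s; let s denote this solubility.
Ksp = [Ag⁺]^3[PO₄³⁻] = (3s)^3 · s = 27s^4 = 4.2×10⁻¹⁸
s = 2.0×10⁻⁵ mol L⁻¹
[Ag⁺] = 3s = 6.0×10⁻⁵ mol L⁻¹

6.0×10⁻⁵ M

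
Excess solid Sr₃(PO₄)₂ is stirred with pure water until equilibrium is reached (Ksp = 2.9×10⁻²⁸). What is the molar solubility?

Sr₃(PO₄)₂(s) ⇌ 3 Sr²⁺(aq) + 2 PO₄³⁻(aq)
Call the molar solubility s, so that [Sr²⁺] = 3s and [PO₄³⁻] = 2s.
Ksp = [Sr²⁺]^3[PO₄³⁻]^2 = (3s)^3 · (2s)^2 = 108s^5
108s^5 = 2.9×10⁻²⁸  ⇒  s^5 = 2.7×10⁻³⁰
Taking the 5th root, s = 1.2×10⁻⁶ mol/L.

1.2×10⁻⁶ M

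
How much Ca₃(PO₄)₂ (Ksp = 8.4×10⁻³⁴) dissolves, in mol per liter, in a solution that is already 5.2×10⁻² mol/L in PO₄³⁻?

Ca₃(PO₄)₂(s) ⇌ 3 Ca²⁺(aq) + 2 PO₄³⁻(aq)
Let s be the solubility of Ca₃(PO₄)₂ here. The common ion gives [PO₄³⁻] ≈ 5.2×10⁻² mol/L, and [Ca²⁺] = 3s.
Ksp = [Ca²⁺]^3[PO₄³⁻]^2 = (3s)^3(5.2×10⁻²)^2
(3s)^3 = 8.4×10⁻³⁴ / (5.2×10⁻²)^2 = 3.1×10⁻³¹
s = 2.3×10⁻¹¹ mol/L

2.3×10⁻¹¹ M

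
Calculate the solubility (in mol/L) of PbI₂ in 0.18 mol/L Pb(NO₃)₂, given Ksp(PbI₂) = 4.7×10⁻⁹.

8.1×10⁻⁵ M

PbI₂(s) ⇌ Pb²⁺(aq) + 2 I⁻(aq)
Pb²⁺ is already present at 0.18 mol/L. If s mol/L of PbI₂ dissolves, [I⁻] = 2s while [Pb²⁺] ≈ 0.18 mol/L.
Ksp = [Pb²⁺][I⁻]^2 = (0.18)(2s)^2
(2s)^2 = 4.7×10⁻⁹ / (0.18) = 2.6×10⁻⁸
s = 8.1×10⁻⁵ mol/L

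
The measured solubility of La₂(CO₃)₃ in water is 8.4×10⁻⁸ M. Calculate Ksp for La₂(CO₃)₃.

La₂(CO₃)₃(s) ⇌ 2 La³⁺(aq) + 3 CO₃²⁻(aq)
For each mole of La₂(CO₃)₃ that dissolves per liter, [La³⁺] = 2s and [CO₃²⁻] = 3s; let s denote this solubility.
Ksp = [La³⁺]^2[CO₃²⁻]^3 = (2s)^2 · (3s)^3 = 108s^5
Ksp = 108 × (8.4×10⁻⁸)^5 = 4.5×10⁻³⁴

Ksp = 4.5×10⁻³⁴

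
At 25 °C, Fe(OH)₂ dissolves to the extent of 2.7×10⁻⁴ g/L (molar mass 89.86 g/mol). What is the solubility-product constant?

Ksp = 1.1×10⁻¹⁶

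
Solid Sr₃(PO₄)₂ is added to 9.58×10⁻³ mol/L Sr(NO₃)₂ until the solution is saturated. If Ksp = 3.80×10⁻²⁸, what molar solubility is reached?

1.04×10⁻¹¹ M

Sr₃(PO₄)₂(s) ⇌ 3 Sr²⁺(aq) + 2 PO₄³⁻(aq)
Let s be the solubility of Sr₃(PO₄)₂ here. The common ion gives [Sr²⁺] ≈ 9.58×10⁻³ mol/L, and [PO₄³⁻] = 2s.
Ksp = [Sr²⁺]^3[PO₄³⁻]^2 = (9.58×10⁻³)^3(2s)^2
(2s)^2 = 3.80×10⁻²⁸ / (9.58×10⁻³)^3 = 4.32×10⁻²²
s = 1.04×10⁻¹¹ mol/L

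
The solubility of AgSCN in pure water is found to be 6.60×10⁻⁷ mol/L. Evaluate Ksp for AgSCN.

AgSCN(s) ⇌ Ag⁺(aq) + SCN⁻(aq)
With molar solubility s: [Ag⁺] = s, [SCN⁻] = s.
Ksp = [Ag⁺][SCN⁻] = s · s = s^2
Ksp = (6.60×10⁻⁷)^2 = 4.36×10⁻¹³

Ksp = 4.36×10⁻¹³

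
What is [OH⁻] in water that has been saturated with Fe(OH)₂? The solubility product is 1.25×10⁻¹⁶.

6.30×10⁻⁶ M

Fe(OH)₂(s) ⇌ Fe²⁺(aq) + 2 OH⁻(aq)
If s mol/L of Fe(OH)₂ dissolves, [Fe²⁺] = s and [OH⁻] = 2s.
Ksp = [Fe²⁺][OH⁻]^2 = s · (2s)^2 = 4s^3 = 1.25×10⁻¹⁶
s = 3.15×10⁻⁶ M
[OH⁻] = 2s = 6.30×10⁻⁶ M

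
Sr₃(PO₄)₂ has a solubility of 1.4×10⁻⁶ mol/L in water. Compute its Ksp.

Ksp = 5.8×10⁻²⁸

Sr₃(PO₄)₂(s) ⇌ 3 Sr²⁺(aq) + 2 PO₄³⁻(aq)
For each mole of Sr₃(PO₄)₂ that dissolves per liter, [Sr²⁺] = 3s and [PO₄³⁻] = 2s; let s denote this solubility.
Ksp = [Sr²⁺]^3[PO₄³⁻]^2 = (3s)^3 · (2s)^2 = 108s^5
Ksp = 108 × (1.4×10⁻⁶)^5 = 5.8×10⁻²⁸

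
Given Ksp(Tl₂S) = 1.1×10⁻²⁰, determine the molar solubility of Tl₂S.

Tl₂S(s) ⇌ 2 Tl⁺(aq) + S²⁻(aq)
Call the molar solubility s, so that [Tl⁺] = 2s and [S²⁻] = s.
Ksp = [Tl⁺]^2[S²⁻] = (2s)^2 · s = 4s^3
4s^3 = 1.1×10⁻²⁰  ⇒  s^3 = 2.8×10⁻²¹
Taking the 3rd root, s = 1.4×10⁻⁷ mol L⁻¹.

1.4×10⁻⁷ M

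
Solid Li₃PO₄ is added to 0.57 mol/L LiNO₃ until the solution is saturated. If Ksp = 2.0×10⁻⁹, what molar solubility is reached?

Li₃PO₄(s) ⇌ 3 Li⁺(aq) + PO₄³⁻(aq)
Let s be the solubility of Li₃PO₄ here. The common ion gives [Li⁺] ≈ 0.57 mol/L, and [PO₄³⁻] = s.
Ksp = [Li⁺]^3[PO₄³⁻] = (0.57)^3s
s = 2.0×10⁻⁹ / (0.57)^3 = 1.1×10⁻⁸
s = 1.1×10⁻⁸ mol/L

1.1×10⁻⁸ M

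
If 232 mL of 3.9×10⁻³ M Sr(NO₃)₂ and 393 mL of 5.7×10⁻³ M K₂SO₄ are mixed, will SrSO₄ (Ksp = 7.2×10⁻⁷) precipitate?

After mixing, V = 232 mL + 393 mL = 625 mL.
[Sr²⁺] = (3.9×10⁻³)(232)/625 = 1.4×10⁻³ M
[SO₄²⁻] = (5.7×10⁻³)(393)/625 = 3.6×10⁻³ M
Q = [Sr²⁺][SO₄²⁻] = 5.2×10⁻⁶
Since Q (5.2×10⁻⁶) exceeds Ksp (7.2×10⁻⁷), SrSO₄ will precipitate.

Yes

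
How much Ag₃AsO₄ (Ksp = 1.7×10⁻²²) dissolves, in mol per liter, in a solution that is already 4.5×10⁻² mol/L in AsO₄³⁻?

5.2×10⁻⁸ M

Ag₃AsO₄(s) ⇌ 3 Ag⁺(aq) + AsO₄³⁻(aq)
AsO₄³⁻ is already present at 4.5×10⁻² mol/L. If s mol/L of Ag₃AsO₄ dissolves, [Ag⁺] = 3s while [AsO₄³⁻] ≈ 4.5×10⁻² mol/L.
Ksp = [Ag⁺]^3[AsO₄³⁻] = (3s)^3(4.5×10⁻²)
(3s)^3 = 1.7×10⁻²² / (4.5×10⁻²) = 3.8×10⁻²¹
s = 5.2×10⁻⁸ mol/L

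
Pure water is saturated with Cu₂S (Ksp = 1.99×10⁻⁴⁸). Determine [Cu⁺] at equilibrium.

1.58×10⁻¹⁶ M

Cu₂S(s) ⇌ 2 Cu⁺(aq) + S²⁻(aq)
For each mole of Cu₂S that dissolves per liter, [Cu⁺] = 2s and [S²⁻] = s; let s denote this solubility.
Ksp = [Cu⁺]^2[S²⁻] = (2s)^2 · s = 4s^3 = 1.99×10⁻⁴⁸
s = 7.92×10⁻¹⁷ mol/L
[Cu⁺] = 2s = 1.58×10⁻¹⁶ mol/L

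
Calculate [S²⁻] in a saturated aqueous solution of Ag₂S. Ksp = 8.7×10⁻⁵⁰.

Ag₂S(s) ⇌ 2 Ag⁺(aq) + S²⁻(aq)
If s mol/L of Ag₂S dissolves, [Ag⁺] = 2s and [S²⁻] = s.
Ksp = [Ag⁺]^2[S²⁻] = (2s)^2 · s = 4s^3 = 8.7×10⁻⁵⁰
s = 2.8×10⁻¹⁷ M
[S²⁻] = s = 2.8×10⁻¹⁷ M

2.8×10⁻¹⁷ M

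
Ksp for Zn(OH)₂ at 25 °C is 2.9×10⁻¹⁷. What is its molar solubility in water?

1.9×10⁻⁶ M

Zn(OH)₂(s) ⇌ Zn²⁺(aq) + 2 OH⁻(aq)
Call the molar solubility s, so that [Zn²⁺] = s and [OH⁻] = 2s.
Ksp = [Zn²⁺][OH⁻]^2 = s · (2s)^2 = 4s^3
4s^3 = 2.9×10⁻¹⁷  ⇒  s^3 = 7.3×10⁻¹⁸
s = 1.9×10⁻⁶ M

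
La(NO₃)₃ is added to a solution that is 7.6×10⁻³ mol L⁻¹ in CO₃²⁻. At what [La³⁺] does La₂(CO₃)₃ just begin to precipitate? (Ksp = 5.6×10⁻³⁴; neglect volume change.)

A salt starts to precipitate once the ion product Q reaches its Ksp.
La₂(CO₃)₃(s) ⇌ 2 La³⁺(aq) + 3 CO₃²⁻(aq)
Ksp = [La³⁺]^2[CO₃²⁻]^3 = [La³⁺]^2(7.6×10⁻³)^3
[La³⁺]^2 = 5.6×10⁻³⁴ / (7.6×10⁻³)^3 = 1.3×10⁻²⁷
[La³⁺] = 3.6×10⁻¹⁴ mol L⁻¹

3.6×10⁻¹⁴ M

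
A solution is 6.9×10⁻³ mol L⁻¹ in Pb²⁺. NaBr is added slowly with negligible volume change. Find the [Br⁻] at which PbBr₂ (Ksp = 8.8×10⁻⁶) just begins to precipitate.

Precipitation begins when Q = Ksp.
PbBr₂(s) ⇌ Pb²⁺(aq) + 2 Br⁻(aq)
Ksp = [Pb²⁺][Br⁻]^2 = [Br⁻]^2(6.9×10⁻³)
[Br⁻]^2 = 8.8×10⁻⁶ / (6.9×10⁻³) = 1.3×10⁻³
[Br⁻] = 3.6×10⁻² mol L⁻¹

3.6×10⁻² M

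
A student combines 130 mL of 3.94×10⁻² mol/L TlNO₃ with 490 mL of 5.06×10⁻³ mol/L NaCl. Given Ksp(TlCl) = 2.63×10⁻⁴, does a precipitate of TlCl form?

Total volume after mixing = 130 + 490 = 620 mL.
[Tl⁺] = (3.94×10⁻²)(130)/620 = 8.26×10⁻³ mol/L
[Cl⁻] = (5.06×10⁻³)(490)/620 = 4.00×10⁻³ mol/L
Q = [Tl⁺][Cl⁻] = 3.30×10⁻⁵
Q = 3.30×10⁻⁵ < Ksp = 2.63×10⁻⁴, so the solution is unsaturated and no precipitate forms.

No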